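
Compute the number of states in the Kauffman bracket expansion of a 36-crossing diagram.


Each crossing contributes 2 choices (A-smoothing or B-smoothing).
Total states = 2^36 = 68719476736

68719476736


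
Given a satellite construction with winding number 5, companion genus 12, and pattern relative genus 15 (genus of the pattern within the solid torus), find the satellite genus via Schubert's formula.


Schubert: g(satellite) = g_rel(pattern) + |winding| * g(companion),
where g_rel(pattern) is the genus of the pattern relative to the solid torus.
= 15 + 5 * 12
= 15 + 60 = 75

75


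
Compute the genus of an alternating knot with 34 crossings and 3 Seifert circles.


For alternating knots, g = (c - s + 1)/2.
= (34 - 3 + 1)/2
= 32/2 = 16

16


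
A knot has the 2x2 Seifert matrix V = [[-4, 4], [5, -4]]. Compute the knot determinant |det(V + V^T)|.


Step 1: Form V + V^T where V = [[-4, 4], [5, -4]]
  V^T = [[-4, 5], [4, -4]]
  V + V^T = [[-8, 9], [9, -8]]
Step 2: det(V + V^T) = (-8)*(-8) - 9*9
  = 64 - 81 = -17
Step 3: Knot determinant = |det(V + V^T)| = |-17| = 17

17


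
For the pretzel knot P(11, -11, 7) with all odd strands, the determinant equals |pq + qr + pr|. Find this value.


Step 1: Compute pq + qr + pr.
pq = 11*(-11) = -121
qr = (-11)*7 = -77
pr = 11*7 = 77
pq + qr + pr = -121 + (-77) + 77 = -121
Step 2: Take absolute value.
det(P(11,-11,7)) = |-121| = 121

121


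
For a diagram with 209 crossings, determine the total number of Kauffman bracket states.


Each crossing contributes 2 choices (A-smoothing or B-smoothing).
Total states = 2^209 = 822752278660603021077484591278675252491367932816789931674304512

822752278660603021077484591278675252491367932816789931674304512


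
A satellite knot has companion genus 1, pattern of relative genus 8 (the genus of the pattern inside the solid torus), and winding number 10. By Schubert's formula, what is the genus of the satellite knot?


Schubert: g(satellite) = g_rel(pattern) + |winding| * g(companion),
where g_rel(pattern) is the genus of the pattern relative to the solid torus.
= 8 + 10 * 1
= 8 + 10 = 18

18


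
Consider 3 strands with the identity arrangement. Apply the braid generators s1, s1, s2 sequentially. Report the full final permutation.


Starting with identity [1, 2, 3].
Apply generators in sequence:
  After s1: [2, 1, 3]
  After s1: [1, 2, 3]
  After s2: [1, 3, 2]
Final permutation: [1, 3, 2]

[1, 3, 2]


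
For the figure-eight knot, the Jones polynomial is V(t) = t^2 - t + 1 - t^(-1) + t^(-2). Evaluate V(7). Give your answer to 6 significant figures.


Substituting t = 7 into V(t) = t^2 - t + 1 - t^(-1) + t^(-2):
  (+)t^(2) = 49
  (-)t^(1) = -7
  (+)t^(0) = 1
  (-)t^(-1) = -0.142857
  (+)t^(-2) = 0.0204082
Sum = (49) + (-7) + (1) + (-0.142857) + (0.0204082)
= 42.87755102
Rounded to 6 significant figures: 42.8776

42.8776


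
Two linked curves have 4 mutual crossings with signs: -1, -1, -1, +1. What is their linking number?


Step 1: Count positive crossings: 1
Step 2: Count negative crossings: 3
Step 3: Sum of signs = 1 - 3 = -2
Step 4: Linking number = sum/2 = -2/2 = -1

-1


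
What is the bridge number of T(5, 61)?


The bridge number of T(p,q) is min(p,q).
min(5, 61) = 5

5


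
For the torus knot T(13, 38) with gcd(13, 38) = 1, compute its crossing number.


For a torus knot T(p, q) with gcd(p,q)=1,
the crossing number is min(p*(q-1), q*(p-1)).
p*(q-1) = 13*37 = 481
q*(p-1) = 38*12 = 456
min(481, 456) = 456

456


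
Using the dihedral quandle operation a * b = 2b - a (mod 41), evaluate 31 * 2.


31 * 2 = 2*2 - 31 mod 41
= 4 - 31 mod 41
= -27 mod 41 = 14

14


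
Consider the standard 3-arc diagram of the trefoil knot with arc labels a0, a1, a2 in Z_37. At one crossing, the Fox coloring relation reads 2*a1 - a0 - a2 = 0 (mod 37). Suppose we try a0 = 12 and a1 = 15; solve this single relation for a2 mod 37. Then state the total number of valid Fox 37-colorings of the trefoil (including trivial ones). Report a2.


Step 1: Apply the given crossing relation 2*a1 - a0 - a2 = 0 (mod 37).
  a2 = 2*a1 - a0 mod 37
  a2 = 2*15 - 12 mod 37
  a2 = 30 - 12 mod 37
  a2 = 18 mod 37 = 18
Step 2: The trefoil has determinant 3.
  Number of Fox p-colorings (p prime) is p^2 if p = 3, else p.
  Since 37 does not divide 3, only trivial (constant) colorings exist.
  (So the trial a0 = 12, a1 = 15 with a0 != a1 does NOT extend to a valid coloring of the whole trefoil: the other two crossing relations require 3*(a1 - a0) = 0 (mod 37), which fails.)
  Total colorings = 37
Step 3: a2 = 18, total Fox 37-colorings = 37

18


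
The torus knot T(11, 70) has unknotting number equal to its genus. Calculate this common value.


For a torus knot T(p,q), both the unknotting number and genus equal (p-1)(q-1)/2.
= (11-1)(70-1)/2
= 10*69/2
= 690/2 = 345

345


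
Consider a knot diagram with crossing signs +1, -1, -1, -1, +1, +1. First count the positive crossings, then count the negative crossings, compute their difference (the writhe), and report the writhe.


Step 1: Count positive crossings (+1).
Positive crossings: 3
Step 2: Count negative crossings (-1).
Negative crossings: 3
Step 3: Writhe = (positive) - (negative)
w = 3 - 3 = 0
Step 4: |w| = 0, and w is zero

0


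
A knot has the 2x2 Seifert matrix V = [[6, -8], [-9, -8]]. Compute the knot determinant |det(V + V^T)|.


Step 1: Form V + V^T where V = [[6, -8], [-9, -8]]
  V^T = [[6, -9], [-8, -8]]
  V + V^T = [[12, -17], [-17, -16]]
Step 2: det(V + V^T) = 12*(-16) - (-17)*(-17)
  = -192 - 289 = -481
Step 3: Knot determinant = |det(V + V^T)| = |-481| = 481

481


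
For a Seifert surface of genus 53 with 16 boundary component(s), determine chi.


chi = 2 - 2g - b
= 2 - 2*53 - 16
= 2 - 106 - 16 = -120

-120


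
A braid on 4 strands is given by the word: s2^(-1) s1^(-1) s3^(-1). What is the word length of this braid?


The word length counts the number of generators (including inverses).
Listing each generator: s2^(-1), s1^(-1), s3^(-1)
There are 3 generators in this braid word.

3


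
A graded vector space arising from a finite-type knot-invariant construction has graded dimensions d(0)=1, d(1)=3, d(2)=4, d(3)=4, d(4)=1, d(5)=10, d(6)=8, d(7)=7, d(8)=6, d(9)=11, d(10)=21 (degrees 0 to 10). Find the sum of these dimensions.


Total dimension = d(0) + d(1) + ... + d(10)
= 1 + 3 + 4 + 4 + 1 + 10 + 8 + 7 + 6 + 11 + 21
= 76

76


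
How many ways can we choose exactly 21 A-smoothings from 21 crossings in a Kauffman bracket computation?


We choose which 21 of 21 crossings get A-smoothings.
C(21, 21) = 21! / (21! * 0!)
= 1

1


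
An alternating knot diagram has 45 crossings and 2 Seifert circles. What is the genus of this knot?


For alternating knots, g = (c - s + 1)/2.
= (45 - 2 + 1)/2
= 44/2 = 22

22


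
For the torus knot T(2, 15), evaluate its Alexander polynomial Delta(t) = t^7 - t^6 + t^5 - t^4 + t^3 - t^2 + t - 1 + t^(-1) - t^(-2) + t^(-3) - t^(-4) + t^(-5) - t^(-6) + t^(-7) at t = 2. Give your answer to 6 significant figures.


Substituting t = 2 into Delta(t) = t^7 - t^6 + t^5 - t^4 + t^3 - t^2 + t - 1 + t^(-1) - t^(-2) + t^(-3) - t^(-4) + t^(-5) - t^(-6) + t^(-7):
Term values: (128) + (-64) + (32) + (-16) + (8) + (-4) + (2) + (-1) + (0.5) + (-0.25) + (0.125) + (-0.0625) + (0.03125) + (-0.015625) + (0.0078125)
Sum = 85.3359375
Rounded to 6 significant figures: 85.3359

85.3359


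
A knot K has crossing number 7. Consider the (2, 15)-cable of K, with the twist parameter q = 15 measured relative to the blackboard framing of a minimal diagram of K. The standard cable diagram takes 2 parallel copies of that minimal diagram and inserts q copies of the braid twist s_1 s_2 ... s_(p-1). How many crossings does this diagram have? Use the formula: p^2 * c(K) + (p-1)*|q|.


Step 1: Each of the c(K) crossings of the companion diagram becomes p*p = p^2 crossings among the p parallel strands, and each of the |q| twists s_1 s_2 ... s_(p-1) adds (p-1) crossings.
  Crossings = p^2 * c(K) + (p-1)*|q|
Step 2: = 2^2 * 7 + (2-1)*15
Step 3: = 4*7 + 1*15
Step 4: = 28 + 15 = 43

43


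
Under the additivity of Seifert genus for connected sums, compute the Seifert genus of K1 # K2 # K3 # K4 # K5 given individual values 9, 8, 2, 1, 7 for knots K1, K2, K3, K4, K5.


The Seifert genus is additive under connected sum.
Seifert genus(K1 # K2 # K3 # K4 # K5) = (9) + (8) + (2) + (1) + (7)
= 27

27


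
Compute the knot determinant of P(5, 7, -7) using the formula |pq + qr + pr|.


Step 1: Compute pq + qr + pr.
pq = 5*7 = 35
qr = 7*(-7) = -49
pr = 5*(-7) = -35
pq + qr + pr = 35 + (-49) + (-35) = -49
Step 2: Take absolute value.
det(P(5,7,-7)) = |-49| = 49

49


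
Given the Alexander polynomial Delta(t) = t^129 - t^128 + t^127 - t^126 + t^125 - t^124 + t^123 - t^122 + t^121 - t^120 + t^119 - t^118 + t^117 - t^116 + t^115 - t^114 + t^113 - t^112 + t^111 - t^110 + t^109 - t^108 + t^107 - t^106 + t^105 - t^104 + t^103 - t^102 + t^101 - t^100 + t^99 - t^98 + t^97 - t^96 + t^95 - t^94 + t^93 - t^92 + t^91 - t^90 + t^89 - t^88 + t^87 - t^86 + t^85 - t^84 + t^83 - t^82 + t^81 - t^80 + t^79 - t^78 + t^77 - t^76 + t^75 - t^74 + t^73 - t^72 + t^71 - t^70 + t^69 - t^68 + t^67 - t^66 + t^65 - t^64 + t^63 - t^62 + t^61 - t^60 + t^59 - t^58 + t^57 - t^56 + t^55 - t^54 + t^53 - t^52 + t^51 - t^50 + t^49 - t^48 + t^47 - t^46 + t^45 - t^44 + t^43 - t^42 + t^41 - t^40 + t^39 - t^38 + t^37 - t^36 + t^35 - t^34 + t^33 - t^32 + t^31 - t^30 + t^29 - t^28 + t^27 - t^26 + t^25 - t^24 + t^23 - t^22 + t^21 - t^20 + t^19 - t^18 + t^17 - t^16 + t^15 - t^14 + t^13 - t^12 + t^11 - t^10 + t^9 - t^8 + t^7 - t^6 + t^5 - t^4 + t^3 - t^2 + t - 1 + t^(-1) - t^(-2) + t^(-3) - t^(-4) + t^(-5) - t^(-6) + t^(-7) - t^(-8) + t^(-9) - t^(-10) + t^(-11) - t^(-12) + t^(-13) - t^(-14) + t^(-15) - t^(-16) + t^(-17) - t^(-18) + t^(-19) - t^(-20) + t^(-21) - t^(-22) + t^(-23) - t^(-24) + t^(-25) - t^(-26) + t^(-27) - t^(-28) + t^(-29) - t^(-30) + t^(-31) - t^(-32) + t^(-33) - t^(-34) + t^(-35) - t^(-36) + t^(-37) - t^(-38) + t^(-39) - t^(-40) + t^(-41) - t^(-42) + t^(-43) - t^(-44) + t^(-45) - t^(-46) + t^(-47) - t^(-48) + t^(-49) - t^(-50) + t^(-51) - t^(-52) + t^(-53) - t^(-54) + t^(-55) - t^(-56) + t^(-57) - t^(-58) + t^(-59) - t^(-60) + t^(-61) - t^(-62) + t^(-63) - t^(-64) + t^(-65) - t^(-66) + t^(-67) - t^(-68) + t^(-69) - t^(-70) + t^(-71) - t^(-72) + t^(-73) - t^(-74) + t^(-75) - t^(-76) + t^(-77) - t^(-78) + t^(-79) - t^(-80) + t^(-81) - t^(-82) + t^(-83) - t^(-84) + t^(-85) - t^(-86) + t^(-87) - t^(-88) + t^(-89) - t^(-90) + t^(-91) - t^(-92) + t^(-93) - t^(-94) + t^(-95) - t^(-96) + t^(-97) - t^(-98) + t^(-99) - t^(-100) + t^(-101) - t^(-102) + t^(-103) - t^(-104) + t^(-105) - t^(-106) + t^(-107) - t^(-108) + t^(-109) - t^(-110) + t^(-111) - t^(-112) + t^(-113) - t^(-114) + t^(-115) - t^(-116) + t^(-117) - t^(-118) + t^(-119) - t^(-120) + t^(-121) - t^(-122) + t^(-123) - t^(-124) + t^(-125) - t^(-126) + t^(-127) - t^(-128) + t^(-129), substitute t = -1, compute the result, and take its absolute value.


Step 1: The polynomial has 259 terms with alternating signs, exponents from 129 down to -129.
Step 2: Substitute t = -1. The i-th term has coefficient (-1)^i and exponent (m-i),
  so its value is (-1)^i * (-1)^(m-i) = (-1)^m = -1 for every i.
Step 3: All 259 terms equal -1, so Delta(-1) = 259 * (-1) = -259
Step 4: |Delta(-1)| = 259

259


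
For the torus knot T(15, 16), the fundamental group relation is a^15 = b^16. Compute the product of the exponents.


The relation is a^15 = b^16.
Product of exponents = 15 * 16
= 240

240


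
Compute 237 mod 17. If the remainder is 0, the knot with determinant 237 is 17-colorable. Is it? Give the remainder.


Step 1: A knot is p-colorable if and only if p divides its determinant.
Step 2: Compute 237 mod 17.
237 = 13 * 17 + 16
Step 3: 237 mod 17 = 16
Step 4: The knot is 17-colorable: no

16


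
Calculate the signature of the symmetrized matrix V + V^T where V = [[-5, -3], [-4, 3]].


Step 1: V + V^T = [[-10, -7], [-7, 6]]
Step 2: trace = -4, det = -109
Step 3: Discriminant = (-4)^2 - 4*(-109) = 452
Step 4: Eigenvalues: 8.63015, -12.6301
Step 5: Signature = (# positive eigenvalues) - (# negative eigenvalues) = 0

0


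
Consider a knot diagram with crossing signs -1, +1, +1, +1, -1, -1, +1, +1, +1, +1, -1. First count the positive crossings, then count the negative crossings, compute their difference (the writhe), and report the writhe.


Step 1: Count positive crossings (+1).
Positive crossings: 7
Step 2: Count negative crossings (-1).
Negative crossings: 4
Step 3: Writhe = (positive) - (negative)
w = 7 - 4 = 3
Step 4: |w| = 3, and w is positive

3


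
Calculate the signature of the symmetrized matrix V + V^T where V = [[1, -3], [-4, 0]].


Step 1: V + V^T = [[2, -7], [-7, 0]]
Step 2: trace = 2, det = -49
Step 3: Discriminant = 2^2 - 4*(-49) = 200
Step 4: Eigenvalues: 8.07107, -6.07107
Step 5: Signature = (# positive eigenvalues) - (# negative eigenvalues) = 0

0


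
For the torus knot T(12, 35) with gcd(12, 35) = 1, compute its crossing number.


For a torus knot T(p, q) with gcd(p,q)=1,
the crossing number is min(p*(q-1), q*(p-1)).
p*(q-1) = 12*34 = 408
q*(p-1) = 35*11 = 385
min(408, 385) = 385

385


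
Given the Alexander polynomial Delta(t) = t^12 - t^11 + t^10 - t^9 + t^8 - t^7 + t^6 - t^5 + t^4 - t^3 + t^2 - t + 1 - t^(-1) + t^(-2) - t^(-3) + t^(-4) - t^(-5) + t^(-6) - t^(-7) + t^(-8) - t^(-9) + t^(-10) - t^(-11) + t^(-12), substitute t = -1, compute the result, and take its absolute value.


Step 1: The polynomial has 25 terms with alternating signs, exponents from 12 down to -12.
Step 2: Substitute t = -1. The i-th term has coefficient (-1)^i and exponent (m-i),
  so its value is (-1)^i * (-1)^(m-i) = (-1)^m = 1 for every i.
Step 3: All 25 terms equal 1, so Delta(-1) = 25 * (1) = 25
Step 4: |Delta(-1)| = 25

25


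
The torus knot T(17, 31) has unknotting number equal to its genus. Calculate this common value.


For a torus knot T(p,q), both the unknotting number and genus equal (p-1)(q-1)/2.
= (17-1)(31-1)/2
= 16*30/2
= 480/2 = 240

240


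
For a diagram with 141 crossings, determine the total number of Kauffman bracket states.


Each crossing contributes 2 choices (A-smoothing or B-smoothing).
Total states = 2^141 = 2787593149816327892691964784081045188247552

2787593149816327892691964784081045188247552


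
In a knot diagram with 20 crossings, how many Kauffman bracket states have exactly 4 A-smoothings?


We choose which 4 of 20 crossings get A-smoothings.
C(20, 4) = 20! / (4! * 16!)
= 4845

4845


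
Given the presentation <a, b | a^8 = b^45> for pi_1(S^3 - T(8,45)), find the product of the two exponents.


The relation is a^8 = b^45.
Product of exponents = 8 * 45
= 360

360


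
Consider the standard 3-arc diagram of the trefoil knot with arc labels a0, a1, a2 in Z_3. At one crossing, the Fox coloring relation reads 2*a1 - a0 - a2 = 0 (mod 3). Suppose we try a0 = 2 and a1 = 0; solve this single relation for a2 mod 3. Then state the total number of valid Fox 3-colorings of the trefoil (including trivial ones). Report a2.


Step 1: Apply the given crossing relation 2*a1 - a0 - a2 = 0 (mod 3).
  a2 = 2*a1 - a0 mod 3
  a2 = 2*0 - 2 mod 3
  a2 = 0 - 2 mod 3
  a2 = -2 mod 3 = 1
Step 2: The trefoil has determinant 3.
  Number of Fox p-colorings (p prime) is p^2 if p = 3, else p.
  Since p = 3 divides det = 3, the trefoil is 3-colorable.
  (Indeed for p = 3 any choice of a0, a1 extends to a valid coloring; the trial (a0, a1, a2) = (2, 0, 1) satisfies all three crossing relations.)
  Total colorings = 3^2 = 9
Step 3: a2 = 1, total Fox 3-colorings = 9

1


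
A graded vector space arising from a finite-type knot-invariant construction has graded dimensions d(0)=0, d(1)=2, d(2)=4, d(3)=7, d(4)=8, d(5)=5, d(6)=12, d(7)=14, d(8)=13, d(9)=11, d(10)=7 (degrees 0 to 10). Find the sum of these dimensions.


Total dimension = d(0) + d(1) + ... + d(10)
= 0 + 2 + 4 + 7 + 8 + 5 + 12 + 14 + 13 + 11 + 7
= 83

83


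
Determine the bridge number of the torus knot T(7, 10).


The bridge number of T(p,q) is min(p,q).
min(7, 10) = 7

7


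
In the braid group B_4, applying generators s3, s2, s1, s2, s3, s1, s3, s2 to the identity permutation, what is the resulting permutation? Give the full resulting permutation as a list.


Starting with identity [1, 2, 3, 4].
Apply generators in sequence:
  After s3: [1, 2, 4, 3]
  After s2: [1, 4, 2, 3]
  After s1: [4, 1, 2, 3]
  After s2: [4, 2, 1, 3]
  After s3: [4, 2, 3, 1]
  After s1: [2, 4, 3, 1]
  After s3: [2, 4, 1, 3]
  After s2: [2, 1, 4, 3]
Final permutation: [2, 1, 4, 3]

[2, 1, 4, 3]


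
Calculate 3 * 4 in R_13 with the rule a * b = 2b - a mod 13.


3 * 4 = 2*4 - 3 mod 13
= 8 - 3 mod 13
= 5 mod 13 = 5

5


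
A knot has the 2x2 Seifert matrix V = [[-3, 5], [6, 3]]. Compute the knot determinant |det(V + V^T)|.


Step 1: Form V + V^T where V = [[-3, 5], [6, 3]]
  V^T = [[-3, 6], [5, 3]]
  V + V^T = [[-6, 11], [11, 6]]
Step 2: det(V + V^T) = (-6)*6 - 11*11
  = -36 - 121 = -157
Step 3: Knot determinant = |det(V + V^T)| = |-157| = 157

157


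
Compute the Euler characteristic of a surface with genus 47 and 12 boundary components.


chi = 2 - 2g - b
= 2 - 2*47 - 12
= 2 - 94 - 12 = -104

-104


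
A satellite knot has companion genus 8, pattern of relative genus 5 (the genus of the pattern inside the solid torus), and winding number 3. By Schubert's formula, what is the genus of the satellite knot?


Schubert: g(satellite) = g_rel(pattern) + |winding| * g(companion),
where g_rel(pattern) is the genus of the pattern relative to the solid torus.
= 5 + 3 * 8
= 5 + 24 = 29

29


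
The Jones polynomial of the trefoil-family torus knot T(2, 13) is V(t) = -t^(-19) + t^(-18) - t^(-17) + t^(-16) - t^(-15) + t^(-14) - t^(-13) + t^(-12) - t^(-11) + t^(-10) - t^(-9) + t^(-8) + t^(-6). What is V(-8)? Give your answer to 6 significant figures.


Substituting t = -8 into V(t) = -t^(-19) + t^(-18) - t^(-17) + t^(-16) - t^(-15) + t^(-14) - t^(-13) + t^(-12) - t^(-11) + t^(-10) - t^(-9) + t^(-8) + t^(-6):
  (-)t^(-19) = 6.93889e-18
  (+)t^(-18) = 5.55112e-17
  (-)t^(-17) = 4.44089e-16
  (+)t^(-16) = 3.55271e-15
  (-)t^(-15) = 2.84217e-14
  (+)t^(-14) = 2.27374e-13
  (-)t^(-13) = 1.81899e-12
  (+)t^(-12) = 1.45519e-11
  (-)t^(-11) = 1.16415e-10
  (+)t^(-10) = 9.31323e-10
  (-)t^(-9) = 7.45058e-09
  (+)t^(-8) = 5.96046e-08
  (+)t^(-6) = 3.8147e-06
Sum = (6.93889e-18) + (5.55112e-17) + (4.44089e-16) + (3.55271e-15) + (2.84217e-14) + (2.27374e-13) + (1.81899e-12) + (1.45519e-11) + (1.16415e-10) + (9.31323e-10) + (7.45058e-09) + (5.96046e-08) + (3.8147e-06)
= 3.88281686e-06
Rounded to 6 significant figures: 3.88282e-06

3.88282e-06


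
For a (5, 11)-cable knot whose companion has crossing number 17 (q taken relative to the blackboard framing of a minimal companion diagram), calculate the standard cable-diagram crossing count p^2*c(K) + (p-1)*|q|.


Step 1: Each of the c(K) crossings of the companion diagram becomes p*p = p^2 crossings among the p parallel strands, and each of the |q| twists s_1 s_2 ... s_(p-1) adds (p-1) crossings.
  Crossings = p^2 * c(K) + (p-1)*|q|
Step 2: = 5^2 * 17 + (5-1)*11
Step 3: = 25*17 + 4*11
Step 4: = 425 + 44 = 469

469


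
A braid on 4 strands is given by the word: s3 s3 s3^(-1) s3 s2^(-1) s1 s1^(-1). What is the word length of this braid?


The word length counts the number of generators (including inverses).
Listing each generator: s3, s3, s3^(-1), s3, s2^(-1), s1, s1^(-1)
There are 7 generators in this braid word.

7


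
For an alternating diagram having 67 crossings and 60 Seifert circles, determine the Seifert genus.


For alternating knots, g = (c - s + 1)/2.
= (67 - 60 + 1)/2
= 8/2 = 4

4


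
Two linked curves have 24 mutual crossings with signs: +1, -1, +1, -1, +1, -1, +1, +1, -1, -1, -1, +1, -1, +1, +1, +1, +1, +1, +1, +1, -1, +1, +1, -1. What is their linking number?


Step 1: Count positive crossings: 15
Step 2: Count negative crossings: 9
Step 3: Sum of signs = 15 - 9 = 6
Step 4: Linking number = sum/2 = 6/2 = 3

3


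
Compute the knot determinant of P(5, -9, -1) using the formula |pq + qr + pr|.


Step 1: Compute pq + qr + pr.
pq = 5*(-9) = -45
qr = (-9)*(-1) = 9
pr = 5*(-1) = -5
pq + qr + pr = -45 + 9 + (-5) = -41
Step 2: Take absolute value.
det(P(5,-9,-1)) = |-41| = 41

41


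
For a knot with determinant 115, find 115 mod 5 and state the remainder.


Step 1: A knot is p-colorable if and only if p divides its determinant.
Step 2: Compute 115 mod 5.
115 = 23 * 5 + 0
Step 3: 115 mod 5 = 0
Step 4: The knot is 5-colorable: yes

0


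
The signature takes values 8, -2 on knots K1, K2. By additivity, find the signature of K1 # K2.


The signature is additive under connected sum.
signature(K1 # K2) = (8) + (-2)
= 6

6


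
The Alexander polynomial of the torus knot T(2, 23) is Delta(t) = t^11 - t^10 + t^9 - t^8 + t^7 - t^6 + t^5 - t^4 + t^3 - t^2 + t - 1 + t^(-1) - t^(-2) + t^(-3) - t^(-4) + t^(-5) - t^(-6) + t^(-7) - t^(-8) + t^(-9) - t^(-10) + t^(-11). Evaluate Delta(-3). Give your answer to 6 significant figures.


Substituting t = -3 into Delta(t) = t^11 - t^10 + t^9 - t^8 + t^7 - t^6 + t^5 - t^4 + t^3 - t^2 + t - 1 + t^(-1) - t^(-2) + t^(-3) - t^(-4) + t^(-5) - t^(-6) + t^(-7) - t^(-8) + t^(-9) - t^(-10) + t^(-11):
Term values: (-177147) + (-59049) + (-19683) + (-6561) + (-2187) + (-729) + (-243) + (-81) + (-27) + (-9) + (-3) + (-1) + (-0.333333) + (-0.111111) + (-0.037037) + (-0.0123457) + (-0.00411523) + (-0.00137174) + (-0.000457247) + (-0.000152416) + (-5.08053e-05) + (-1.69351e-05) + (-5.64503e-06)
Sum = -265720.5
Rounded to 6 significant figures: -265720

-265720


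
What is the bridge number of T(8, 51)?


The bridge number of T(p,q) is min(p,q).
min(8, 51) = 8

8


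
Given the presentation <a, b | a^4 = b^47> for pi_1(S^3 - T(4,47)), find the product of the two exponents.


The relation is a^4 = b^47.
Product of exponents = 4 * 47
= 188

188


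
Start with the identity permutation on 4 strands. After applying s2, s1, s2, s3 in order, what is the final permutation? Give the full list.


Starting with identity [1, 2, 3, 4].
Apply generators in sequence:
  After s2: [1, 3, 2, 4]
  After s1: [3, 1, 2, 4]
  After s2: [3, 2, 1, 4]
  After s3: [3, 2, 4, 1]
Final permutation: [3, 2, 4, 1]

[3, 2, 4, 1]


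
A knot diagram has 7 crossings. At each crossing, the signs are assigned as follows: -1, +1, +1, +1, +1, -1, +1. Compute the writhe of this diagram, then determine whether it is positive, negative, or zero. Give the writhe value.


Step 1: Count positive crossings (+1).
Positive crossings: 5
Step 2: Count negative crossings (-1).
Negative crossings: 2
Step 3: Writhe = (positive) - (negative)
w = 5 - 2 = 3
Step 4: |w| = 3, and w is positive

3


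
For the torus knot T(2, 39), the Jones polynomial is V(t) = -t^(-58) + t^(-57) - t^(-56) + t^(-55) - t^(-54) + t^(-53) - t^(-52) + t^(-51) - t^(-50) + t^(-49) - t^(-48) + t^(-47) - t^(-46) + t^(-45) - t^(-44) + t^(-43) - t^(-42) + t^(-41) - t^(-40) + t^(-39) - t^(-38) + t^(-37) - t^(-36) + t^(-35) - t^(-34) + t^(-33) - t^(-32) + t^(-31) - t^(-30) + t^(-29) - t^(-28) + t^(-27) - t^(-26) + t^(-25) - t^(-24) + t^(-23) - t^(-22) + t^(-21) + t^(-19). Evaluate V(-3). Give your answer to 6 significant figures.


Substituting t = -3 into V(t) = -t^(-58) + t^(-57) - t^(-56) + t^(-55) - t^(-54) + t^(-53) - t^(-52) + t^(-51) - t^(-50) + t^(-49) - t^(-48) + t^(-47) - t^(-46) + t^(-45) - t^(-44) + t^(-43) - t^(-42) + t^(-41) - t^(-40) + t^(-39) - t^(-38) + t^(-37) - t^(-36) + t^(-35) - t^(-34) + t^(-33) - t^(-32) + t^(-31) - t^(-30) + t^(-29) - t^(-28) + t^(-27) - t^(-26) + t^(-25) - t^(-24) + t^(-23) - t^(-22) + t^(-21) + t^(-19):
  (-)t^(-58) = -2.12308e-28
  (+)t^(-57) = -6.36925e-28
  (-)t^(-56) = -1.91078e-27
  (+)t^(-55) = -5.73233e-27
  (-)t^(-54) = -1.7197e-26
  (+)t^(-53) = -5.15909e-26
  (-)t^(-52) = -1.54773e-25
  (+)t^(-51) = -4.64319e-25
  (-)t^(-50) = -1.39296e-24
  (+)t^(-49) = -4.17887e-24
  (-)t^(-48) = -1.25366e-23
  (+)t^(-47) = -3.76098e-23
  (-)t^(-46) = -1.12829e-22
  (+)t^(-45) = -3.38488e-22
  (-)t^(-44) = -1.01546e-21
  (+)t^(-43) = -3.04639e-21
  (-)t^(-42) = -9.13918e-21
  (+)t^(-41) = -2.74175e-20
  (-)t^(-40) = -8.22526e-20
  (+)t^(-39) = -2.46758e-19
  (-)t^(-38) = -7.40274e-19
  (+)t^(-37) = -2.22082e-18
  (-)t^(-36) = -6.66246e-18
  (+)t^(-35) = -1.99874e-17
  (-)t^(-34) = -5.99622e-17
  (+)t^(-33) = -1.79887e-16
  (-)t^(-32) = -5.3966e-16
  (+)t^(-31) = -1.61898e-15
  (-)t^(-30) = -4.85694e-15
  (+)t^(-29) = -1.45708e-14
  (-)t^(-28) = -4.37124e-14
  (+)t^(-27) = -1.31137e-13
  (-)t^(-26) = -3.93412e-13
  (+)t^(-25) = -1.18024e-12
  (-)t^(-24) = -3.54071e-12
  (+)t^(-23) = -1.06221e-11
  (-)t^(-22) = -3.18664e-11
  (+)t^(-21) = -9.55991e-11
  (+)t^(-19) = -8.60392e-10
Sum = (-2.12308e-28) + (-6.36925e-28) + (-1.91078e-27) + (-5.73233e-27) + (-1.7197e-26) + (-5.15909e-26) + (-1.54773e-25) + (-4.64319e-25) + (-1.39296e-24) + (-4.17887e-24) + (-1.25366e-23) + (-3.76098e-23) + (-1.12829e-22) + (-3.38488e-22) + (-1.01546e-21) + (-3.04639e-21) + (-9.13918e-21) + (-2.74175e-20) + (-8.22526e-20) + (-2.46758e-19) + (-7.40274e-19) + (-2.22082e-18) + (-6.66246e-18) + (-1.99874e-17) + (-5.99622e-17) + (-1.79887e-16) + (-5.3966e-16) + (-1.61898e-15) + (-4.85694e-15) + (-1.45708e-14) + (-4.37124e-14) + (-1.31137e-13) + (-3.93412e-13) + (-1.18024e-12) + (-3.54071e-12) + (-1.06221e-11) + (-3.18664e-11) + (-9.55991e-11) + (-8.60392e-10)
= -1.003790197e-09
Rounded to 6 significant figures: -1.00379e-09

-1.00379e-09


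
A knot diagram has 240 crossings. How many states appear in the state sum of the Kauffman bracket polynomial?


Each crossing contributes 2 choices (A-smoothing or B-smoothing).
Total states = 2^240 = 1766847064778384329583297500742918515827483896875618958121606201292619776

1766847064778384329583297500742918515827483896875618958121606201292619776


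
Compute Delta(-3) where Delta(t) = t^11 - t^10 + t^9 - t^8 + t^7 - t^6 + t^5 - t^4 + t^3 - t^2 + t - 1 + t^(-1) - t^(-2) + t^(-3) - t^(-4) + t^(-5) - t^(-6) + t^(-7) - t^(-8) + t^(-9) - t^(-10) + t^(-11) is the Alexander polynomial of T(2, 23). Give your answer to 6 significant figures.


Substituting t = -3 into Delta(t) = t^11 - t^10 + t^9 - t^8 + t^7 - t^6 + t^5 - t^4 + t^3 - t^2 + t - 1 + t^(-1) - t^(-2) + t^(-3) - t^(-4) + t^(-5) - t^(-6) + t^(-7) - t^(-8) + t^(-9) - t^(-10) + t^(-11):
Term values: (-177147) + (-59049) + (-19683) + (-6561) + (-2187) + (-729) + (-243) + (-81) + (-27) + (-9) + (-3) + (-1) + (-0.333333) + (-0.111111) + (-0.037037) + (-0.0123457) + (-0.00411523) + (-0.00137174) + (-0.000457247) + (-0.000152416) + (-5.08053e-05) + (-1.69351e-05) + (-5.64503e-06)
Sum = -265720.5
Rounded to 6 significant figures: -265720

-265720


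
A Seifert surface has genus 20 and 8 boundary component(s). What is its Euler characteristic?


chi = 2 - 2g - b
= 2 - 2*20 - 8
= 2 - 40 - 8 = -46

-46


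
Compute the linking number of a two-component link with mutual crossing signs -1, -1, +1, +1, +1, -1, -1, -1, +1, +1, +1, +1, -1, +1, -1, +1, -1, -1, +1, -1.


Step 1: Count positive crossings: 10
Step 2: Count negative crossings: 10
Step 3: Sum of signs = 10 - 10 = 0
Step 4: Linking number = sum/2 = 0/2 = 0

0


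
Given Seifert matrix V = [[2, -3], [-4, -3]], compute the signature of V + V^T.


Step 1: V + V^T = [[4, -7], [-7, -6]]
Step 2: trace = -2, det = -73
Step 3: Discriminant = (-2)^2 - 4*(-73) = 296
Step 4: Eigenvalues: 7.60233, -9.60233
Step 5: Signature = (# positive eigenvalues) - (# negative eigenvalues) = 0

0


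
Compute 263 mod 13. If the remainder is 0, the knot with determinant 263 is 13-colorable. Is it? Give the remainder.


Step 1: A knot is p-colorable if and only if p divides its determinant.
Step 2: Compute 263 mod 13.
263 = 20 * 13 + 3
Step 3: 263 mod 13 = 3
Step 4: The knot is 13-colorable: no

3


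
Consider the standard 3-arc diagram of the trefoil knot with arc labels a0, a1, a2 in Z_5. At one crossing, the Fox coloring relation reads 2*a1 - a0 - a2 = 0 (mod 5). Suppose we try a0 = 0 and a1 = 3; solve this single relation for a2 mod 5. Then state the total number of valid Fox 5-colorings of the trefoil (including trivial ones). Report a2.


Step 1: Apply the given crossing relation 2*a1 - a0 - a2 = 0 (mod 5).
  a2 = 2*a1 - a0 mod 5
  a2 = 2*3 - 0 mod 5
  a2 = 6 - 0 mod 5
  a2 = 6 mod 5 = 1
Step 2: The trefoil has determinant 3.
  Number of Fox p-colorings (p prime) is p^2 if p = 3, else p.
  Since 5 does not divide 3, only trivial (constant) colorings exist.
  (So the trial a0 = 0, a1 = 3 with a0 != a1 does NOT extend to a valid coloring of the whole trefoil: the other two crossing relations require 3*(a1 - a0) = 0 (mod 5), which fails.)
  Total colorings = 5
Step 3: a2 = 1, total Fox 5-colorings = 5

1


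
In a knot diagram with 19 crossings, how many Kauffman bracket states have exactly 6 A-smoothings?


We choose which 6 of 19 crossings get A-smoothings.
C(19, 6) = 19! / (6! * 13!)
= 27132

27132


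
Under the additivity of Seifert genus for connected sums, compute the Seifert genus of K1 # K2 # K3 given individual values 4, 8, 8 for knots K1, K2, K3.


The Seifert genus is additive under connected sum.
Seifert genus(K1 # K2 # K3) = (4) + (8) + (8)
= 20

20


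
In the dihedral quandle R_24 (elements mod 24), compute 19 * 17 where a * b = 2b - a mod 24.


19 * 17 = 2*17 - 19 mod 24
= 34 - 19 mod 24
= 15 mod 24 = 15

15


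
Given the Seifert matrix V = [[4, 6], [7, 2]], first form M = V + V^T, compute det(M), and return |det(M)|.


Step 1: Form V + V^T where V = [[4, 6], [7, 2]]
  V^T = [[4, 7], [6, 2]]
  V + V^T = [[8, 13], [13, 4]]
Step 2: det(V + V^T) = 8*4 - 13*13
  = 32 - 169 = -137
Step 3: Knot determinant = |det(V + V^T)| = |-137| = 137

137


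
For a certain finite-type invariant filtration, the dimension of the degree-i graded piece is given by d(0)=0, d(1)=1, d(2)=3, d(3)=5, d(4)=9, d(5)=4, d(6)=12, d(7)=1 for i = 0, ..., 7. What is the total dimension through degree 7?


Total dimension = d(0) + d(1) + ... + d(7)
= 0 + 1 + 3 + 5 + 9 + 4 + 12 + 1
= 35

35


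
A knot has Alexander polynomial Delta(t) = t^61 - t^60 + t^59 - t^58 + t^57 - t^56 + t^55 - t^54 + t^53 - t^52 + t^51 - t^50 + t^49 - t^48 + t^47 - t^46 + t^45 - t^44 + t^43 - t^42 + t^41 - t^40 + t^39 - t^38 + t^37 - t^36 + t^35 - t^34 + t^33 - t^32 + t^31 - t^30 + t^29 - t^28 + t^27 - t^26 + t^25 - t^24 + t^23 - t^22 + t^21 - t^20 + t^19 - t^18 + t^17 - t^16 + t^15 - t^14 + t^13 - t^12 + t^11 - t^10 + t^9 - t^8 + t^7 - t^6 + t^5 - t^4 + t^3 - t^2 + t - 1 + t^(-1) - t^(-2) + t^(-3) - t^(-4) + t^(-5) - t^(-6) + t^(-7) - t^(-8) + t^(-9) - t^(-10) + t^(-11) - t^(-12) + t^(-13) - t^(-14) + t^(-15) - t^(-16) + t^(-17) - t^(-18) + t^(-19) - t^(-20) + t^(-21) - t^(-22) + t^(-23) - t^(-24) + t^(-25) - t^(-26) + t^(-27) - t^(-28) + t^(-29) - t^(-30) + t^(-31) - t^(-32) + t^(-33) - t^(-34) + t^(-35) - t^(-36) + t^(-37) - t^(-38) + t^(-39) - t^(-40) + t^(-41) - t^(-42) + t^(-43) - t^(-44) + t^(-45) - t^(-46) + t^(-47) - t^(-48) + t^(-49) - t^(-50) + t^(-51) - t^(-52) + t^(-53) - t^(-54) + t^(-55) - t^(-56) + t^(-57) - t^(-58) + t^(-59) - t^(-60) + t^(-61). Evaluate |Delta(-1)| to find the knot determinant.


Step 1: The polynomial has 123 terms with alternating signs, exponents from 61 down to -61.
Step 2: Substitute t = -1. The i-th term has coefficient (-1)^i and exponent (m-i),
  so its value is (-1)^i * (-1)^(m-i) = (-1)^m = -1 for every i.
Step 3: All 123 terms equal -1, so Delta(-1) = 123 * (-1) = -123
Step 4: |Delta(-1)| = 123

123


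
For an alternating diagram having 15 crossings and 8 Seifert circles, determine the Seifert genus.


For alternating knots, g = (c - s + 1)/2.
= (15 - 8 + 1)/2
= 8/2 = 4

4


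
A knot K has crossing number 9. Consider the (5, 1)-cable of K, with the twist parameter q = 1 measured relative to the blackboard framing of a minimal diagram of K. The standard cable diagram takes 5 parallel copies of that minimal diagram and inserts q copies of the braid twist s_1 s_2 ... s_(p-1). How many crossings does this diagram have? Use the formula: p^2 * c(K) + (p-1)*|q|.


Step 1: Each of the c(K) crossings of the companion diagram becomes p*p = p^2 crossings among the p parallel strands, and each of the |q| twists s_1 s_2 ... s_(p-1) adds (p-1) crossings.
  Crossings = p^2 * c(K) + (p-1)*|q|
Step 2: = 5^2 * 9 + (5-1)*1
Step 3: = 25*9 + 4*1
Step 4: = 225 + 4 = 229

229


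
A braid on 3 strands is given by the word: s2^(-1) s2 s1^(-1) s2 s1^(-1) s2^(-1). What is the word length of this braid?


The word length counts the number of generators (including inverses).
Listing each generator: s2^(-1), s2, s1^(-1), s2, s1^(-1), s2^(-1)
There are 6 generators in this braid word.

6


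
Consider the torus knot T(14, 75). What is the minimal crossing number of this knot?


For a torus knot T(p, q) with gcd(p,q)=1,
the crossing number is min(p*(q-1), q*(p-1)).
p*(q-1) = 14*74 = 1036
q*(p-1) = 75*13 = 975
min(1036, 975) = 975

975


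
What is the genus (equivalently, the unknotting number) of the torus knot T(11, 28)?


For a torus knot T(p,q), both the unknotting number and genus equal (p-1)(q-1)/2.
= (11-1)(28-1)/2
= 10*27/2
= 270/2 = 135

135


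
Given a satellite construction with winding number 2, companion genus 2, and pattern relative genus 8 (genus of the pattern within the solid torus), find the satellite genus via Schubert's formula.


Schubert: g(satellite) = g_rel(pattern) + |winding| * g(companion),
where g_rel(pattern) is the genus of the pattern relative to the solid torus.
= 8 + 2 * 2
= 8 + 4 = 12

12


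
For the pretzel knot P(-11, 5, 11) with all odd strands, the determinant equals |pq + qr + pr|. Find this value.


Step 1: Compute pq + qr + pr.
pq = (-11)*5 = -55
qr = 5*11 = 55
pr = (-11)*11 = -121
pq + qr + pr = -55 + 55 + (-121) = -121
Step 2: Take absolute value.
det(P(-11,5,11)) = |-121| = 121

121


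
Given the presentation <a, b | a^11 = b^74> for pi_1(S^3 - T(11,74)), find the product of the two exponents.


The relation is a^11 = b^74.
Product of exponents = 11 * 74
= 814

814


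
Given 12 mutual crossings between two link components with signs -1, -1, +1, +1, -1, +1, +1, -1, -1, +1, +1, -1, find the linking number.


Step 1: Count positive crossings: 6
Step 2: Count negative crossings: 6
Step 3: Sum of signs = 6 - 6 = 0
Step 4: Linking number = sum/2 = 0/2 = 0

0


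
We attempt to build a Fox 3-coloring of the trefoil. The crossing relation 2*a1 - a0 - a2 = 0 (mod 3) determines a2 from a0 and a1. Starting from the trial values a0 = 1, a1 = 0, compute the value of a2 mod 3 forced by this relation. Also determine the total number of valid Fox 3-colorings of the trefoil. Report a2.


Step 1: Apply the given crossing relation 2*a1 - a0 - a2 = 0 (mod 3).
  a2 = 2*a1 - a0 mod 3
  a2 = 2*0 - 1 mod 3
  a2 = 0 - 1 mod 3
  a2 = -1 mod 3 = 2
Step 2: The trefoil has determinant 3.
  Number of Fox p-colorings (p prime) is p^2 if p = 3, else p.
  Since p = 3 divides det = 3, the trefoil is 3-colorable.
  (Indeed for p = 3 any choice of a0, a1 extends to a valid coloring; the trial (a0, a1, a2) = (1, 0, 2) satisfies all three crossing relations.)
  Total colorings = 3^2 = 9
Step 3: a2 = 2, total Fox 3-colorings = 9

2


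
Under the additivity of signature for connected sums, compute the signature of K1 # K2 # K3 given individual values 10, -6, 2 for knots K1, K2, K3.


The signature is additive under connected sum.
signature(K1 # K2 # K3) = (10) + (-6) + (2)
= 6

6


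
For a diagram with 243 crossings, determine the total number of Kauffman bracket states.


Each crossing contributes 2 choices (A-smoothing or B-smoothing).
Total states = 2^243 = 14134776518227074636666380005943348126619871175004951664972849610340958208

14134776518227074636666380005943348126619871175004951664972849610340958208


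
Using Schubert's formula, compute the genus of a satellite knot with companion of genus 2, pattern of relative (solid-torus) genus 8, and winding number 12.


Schubert: g(satellite) = g_rel(pattern) + |winding| * g(companion),
where g_rel(pattern) is the genus of the pattern relative to the solid torus.
= 8 + 12 * 2
= 8 + 24 = 32

32


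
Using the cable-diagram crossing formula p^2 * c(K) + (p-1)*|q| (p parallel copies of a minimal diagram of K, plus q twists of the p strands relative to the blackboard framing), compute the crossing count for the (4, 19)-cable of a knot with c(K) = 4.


Step 1: Each of the c(K) crossings of the companion diagram becomes p*p = p^2 crossings among the p parallel strands, and each of the |q| twists s_1 s_2 ... s_(p-1) adds (p-1) crossings.
  Crossings = p^2 * c(K) + (p-1)*|q|
Step 2: = 4^2 * 4 + (4-1)*19
Step 3: = 16*4 + 3*19
Step 4: = 64 + 57 = 121

121


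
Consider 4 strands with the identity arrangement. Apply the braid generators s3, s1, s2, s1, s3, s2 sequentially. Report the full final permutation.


Starting with identity [1, 2, 3, 4].
Apply generators in sequence:
  After s3: [1, 2, 4, 3]
  After s1: [2, 1, 4, 3]
  After s2: [2, 4, 1, 3]
  After s1: [4, 2, 1, 3]
  After s3: [4, 2, 3, 1]
  After s2: [4, 3, 2, 1]
Final permutation: [4, 3, 2, 1]

[4, 3, 2, 1]


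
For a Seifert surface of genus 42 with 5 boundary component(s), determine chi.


chi = 2 - 2g - b
= 2 - 2*42 - 5
= 2 - 84 - 5 = -87

-87


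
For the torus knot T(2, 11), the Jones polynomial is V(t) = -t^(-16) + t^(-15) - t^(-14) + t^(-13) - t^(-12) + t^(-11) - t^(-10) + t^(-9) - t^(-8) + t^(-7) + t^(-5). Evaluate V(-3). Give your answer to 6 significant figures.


Substituting t = -3 into V(t) = -t^(-16) + t^(-15) - t^(-14) + t^(-13) - t^(-12) + t^(-11) - t^(-10) + t^(-9) - t^(-8) + t^(-7) + t^(-5):
  (-)t^(-16) = -2.32306e-08
  (+)t^(-15) = -6.96917e-08
  (-)t^(-14) = -2.09075e-07
  (+)t^(-13) = -6.27225e-07
  (-)t^(-12) = -1.88168e-06
  (+)t^(-11) = -5.64503e-06
  (-)t^(-10) = -1.69351e-05
  (+)t^(-9) = -5.08053e-05
  (-)t^(-8) = -0.000152416
  (+)t^(-7) = -0.000457247
  (+)t^(-5) = -0.00411523
Sum = (-2.32306e-08) + (-6.96917e-08) + (-2.09075e-07) + (-6.27225e-07) + (-1.88168e-06) + (-5.64503e-06) + (-1.69351e-05) + (-5.08053e-05) + (-0.000152416) + (-0.000457247) + (-0.00411523)
= -0.004801085778
Rounded to 6 significant figures: -0.00480109

-0.00480109


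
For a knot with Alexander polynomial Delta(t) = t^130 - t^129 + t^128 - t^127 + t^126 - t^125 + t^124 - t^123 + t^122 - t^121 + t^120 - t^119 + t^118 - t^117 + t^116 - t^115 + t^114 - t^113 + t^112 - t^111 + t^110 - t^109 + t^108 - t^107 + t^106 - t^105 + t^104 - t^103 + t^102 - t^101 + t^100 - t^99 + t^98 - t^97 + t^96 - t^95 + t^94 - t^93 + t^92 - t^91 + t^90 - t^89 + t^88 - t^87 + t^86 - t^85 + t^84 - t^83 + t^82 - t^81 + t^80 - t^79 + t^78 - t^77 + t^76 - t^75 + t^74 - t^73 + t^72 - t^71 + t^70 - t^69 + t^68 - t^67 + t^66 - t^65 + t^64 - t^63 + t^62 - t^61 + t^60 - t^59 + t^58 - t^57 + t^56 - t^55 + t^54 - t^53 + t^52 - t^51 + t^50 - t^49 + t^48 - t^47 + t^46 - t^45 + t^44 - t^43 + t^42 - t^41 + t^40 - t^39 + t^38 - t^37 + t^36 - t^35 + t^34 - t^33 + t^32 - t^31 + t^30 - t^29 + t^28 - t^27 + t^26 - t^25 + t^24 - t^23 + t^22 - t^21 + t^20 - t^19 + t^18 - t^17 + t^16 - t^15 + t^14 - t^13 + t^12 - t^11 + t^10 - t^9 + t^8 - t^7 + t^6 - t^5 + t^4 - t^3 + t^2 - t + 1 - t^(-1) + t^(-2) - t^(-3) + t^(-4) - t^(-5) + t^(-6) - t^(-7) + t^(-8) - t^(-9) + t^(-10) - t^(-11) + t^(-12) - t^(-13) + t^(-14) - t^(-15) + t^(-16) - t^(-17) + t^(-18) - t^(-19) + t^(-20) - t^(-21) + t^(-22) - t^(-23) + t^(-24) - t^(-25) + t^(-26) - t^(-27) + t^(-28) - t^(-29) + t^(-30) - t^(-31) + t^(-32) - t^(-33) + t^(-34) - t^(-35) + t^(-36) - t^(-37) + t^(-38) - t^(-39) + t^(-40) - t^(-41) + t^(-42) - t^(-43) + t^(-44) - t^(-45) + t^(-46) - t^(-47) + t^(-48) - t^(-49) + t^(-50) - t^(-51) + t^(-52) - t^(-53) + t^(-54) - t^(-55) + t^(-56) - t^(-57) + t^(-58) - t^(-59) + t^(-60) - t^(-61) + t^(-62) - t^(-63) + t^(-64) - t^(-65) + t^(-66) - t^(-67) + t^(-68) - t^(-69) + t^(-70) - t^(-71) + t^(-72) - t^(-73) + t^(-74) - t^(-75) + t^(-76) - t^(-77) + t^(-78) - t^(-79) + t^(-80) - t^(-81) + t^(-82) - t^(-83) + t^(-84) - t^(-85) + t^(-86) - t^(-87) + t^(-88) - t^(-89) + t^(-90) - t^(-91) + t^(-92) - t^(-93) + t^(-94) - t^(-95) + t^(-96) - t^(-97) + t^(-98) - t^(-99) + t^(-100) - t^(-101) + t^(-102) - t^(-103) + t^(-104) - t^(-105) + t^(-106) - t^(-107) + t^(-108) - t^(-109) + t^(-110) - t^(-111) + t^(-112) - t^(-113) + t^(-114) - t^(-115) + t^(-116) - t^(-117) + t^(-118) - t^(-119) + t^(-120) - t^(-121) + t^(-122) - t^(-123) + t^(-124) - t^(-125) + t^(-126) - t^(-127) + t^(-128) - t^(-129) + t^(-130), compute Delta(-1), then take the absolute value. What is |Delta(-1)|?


Step 1: The polynomial has 261 terms with alternating signs, exponents from 130 down to -130.
Step 2: Substitute t = -1. The i-th term has coefficient (-1)^i and exponent (m-i),
  so its value is (-1)^i * (-1)^(m-i) = (-1)^m = 1 for every i.
Step 3: All 261 terms equal 1, so Delta(-1) = 261 * (1) = 261
Step 4: |Delta(-1)| = 261

261
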